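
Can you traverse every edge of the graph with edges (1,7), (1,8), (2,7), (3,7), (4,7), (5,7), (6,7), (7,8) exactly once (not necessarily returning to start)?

Step 1: Find the degree of each vertex:
  deg(1) = 2
  deg(2) = 1
  deg(3) = 1
  deg(4) = 1
  deg(5) = 1
  deg(6) = 1
  deg(7) = 7
  deg(8) = 2

Step 2: Count vertices with odd degree:
  Odd-degree vertices: 2, 3, 4, 5, 6, 7 (6 total)

Step 3: Apply Euler's theorem:
  - Eulerian circuit exists iff graph is connected and all vertices have even degree
  - Eulerian path exists iff graph is connected and has 0 or 2 odd-degree vertices

Graph has 6 odd-degree vertices (need 0 or 2).
Neither Eulerian path nor Eulerian circuit exists.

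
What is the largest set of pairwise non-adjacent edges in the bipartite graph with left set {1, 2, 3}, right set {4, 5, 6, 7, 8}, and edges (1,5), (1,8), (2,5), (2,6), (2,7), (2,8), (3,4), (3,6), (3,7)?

Step 1: List the neighbors of each left vertex:
  1: 5, 8
  2: 5, 6, 7, 8
  3: 4, 6, 7

Step 2: Greedily match left vertices, then look for augmenting paths:
  Match 1 -- 5
  Match 2 -- 6
  Match 3 -- 4
  No augmenting path remains.

Step 3: Verify this is maximum:
  Matching size 3 = min(|L|, |R|) = min(3, 5), which is an upper bound, so this matching is maximum.

Maximum matching: {(1,5), (2,6), (3,4)}
Size: 3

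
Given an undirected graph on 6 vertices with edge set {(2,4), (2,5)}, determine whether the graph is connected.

Step 1: Build adjacency list from edges:
  1: (none)
  2: 4, 5
  3: (none)
  4: 2
  5: 2
  6: (none)

Step 2: Run BFS/DFS from vertex 1:
  Visited: {1}
  Reached 1 of 6 vertices

Step 3: Only 1 of 6 vertices reached. Graph is disconnected.
Connected components: {1}, {2, 4, 5}, {3}, {6}
Answer: No, the graph is not connected (4 components).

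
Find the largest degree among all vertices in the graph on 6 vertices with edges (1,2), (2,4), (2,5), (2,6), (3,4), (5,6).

Step 1: Count edges incident to each vertex:
  deg(1) = 1 (neighbors: 2)
  deg(2) = 4 (neighbors: 1, 4, 5, 6)
  deg(3) = 1 (neighbors: 4)
  deg(4) = 2 (neighbors: 2, 3)
  deg(5) = 2 (neighbors: 2, 6)
  deg(6) = 2 (neighbors: 2, 5)

Step 2: Find maximum:
  max(1, 4, 1, 2, 2, 2) = 4 (vertex 2)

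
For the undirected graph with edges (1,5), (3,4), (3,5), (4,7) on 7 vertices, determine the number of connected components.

Step 1: Build adjacency list from edges:
  1: 5
  2: (none)
  3: 4, 5
  4: 3, 7
  5: 1, 3
  6: (none)
  7: 4

Step 2: Run BFS/DFS from vertex 1:
  Visited: {1, 5, 3, 4, 7}
  Reached 5 of 7 vertices

Step 3: Only 5 of 7 vertices reached. Graph is disconnected.
Connected components: {1, 3, 4, 5, 7}, {2}, {6}
Number of connected components: 3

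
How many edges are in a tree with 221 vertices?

A tree on n vertices always has exactly n - 1 edges.
For n = 221: edges = 221 - 1 = 220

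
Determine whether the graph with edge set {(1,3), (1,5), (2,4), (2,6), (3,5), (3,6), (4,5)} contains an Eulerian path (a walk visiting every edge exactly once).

Step 1: Find the degree of each vertex:
  deg(1) = 2
  deg(2) = 2
  deg(3) = 3
  deg(4) = 2
  deg(5) = 3
  deg(6) = 2

Step 2: Count vertices with odd degree:
  Odd-degree vertices: 3, 5 (2 total)

Step 3: Apply Euler's theorem:
  - Eulerian circuit exists iff graph is connected and all vertices have even degree
  - Eulerian path exists iff graph is connected and has 0 or 2 odd-degree vertices

Graph is connected with exactly 2 odd-degree vertices (3, 5).
Eulerian path exists (starting and ending at the odd-degree vertices), but no Eulerian circuit.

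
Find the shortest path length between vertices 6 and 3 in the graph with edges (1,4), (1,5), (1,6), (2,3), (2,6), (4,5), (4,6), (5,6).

Step 1: Build adjacency list:
  1: 4, 5, 6
  2: 3, 6
  3: 2
  4: 1, 5, 6
  5: 1, 4, 6
  6: 1, 2, 4, 5

Step 2: BFS from vertex 6 to find shortest path to 3:
  vertex 1 reached at distance 1
  vertex 2 reached at distance 1
  vertex 4 reached at distance 1
  vertex 5 reached at distance 1
  vertex 3 reached at distance 2

Step 3: Shortest path: 6 -> 2 -> 3
Path length: 2 edges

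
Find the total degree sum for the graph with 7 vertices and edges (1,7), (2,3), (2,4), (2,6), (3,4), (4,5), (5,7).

Step 1: Count edges incident to each vertex:
  deg(1) = 1 (neighbors: 7)
  deg(2) = 3 (neighbors: 3, 4, 6)
  deg(3) = 2 (neighbors: 2, 4)
  deg(4) = 3 (neighbors: 2, 3, 5)
  deg(5) = 2 (neighbors: 4, 7)
  deg(6) = 1 (neighbors: 2)
  deg(7) = 2 (neighbors: 1, 5)

Step 2: Sum all degrees:
  1 + 3 + 2 + 3 + 2 + 1 + 2 = 14

Verification: sum of degrees = 2 * |E| = 2 * 7 = 14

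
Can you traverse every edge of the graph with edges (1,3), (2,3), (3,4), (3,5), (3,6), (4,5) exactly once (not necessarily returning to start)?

Step 1: Find the degree of each vertex:
  deg(1) = 1
  deg(2) = 1
  deg(3) = 5
  deg(4) = 2
  deg(5) = 2
  deg(6) = 1

Step 2: Count vertices with odd degree:
  Odd-degree vertices: 1, 2, 3, 6 (4 total)

Step 3: Apply Euler's theorem:
  - Eulerian circuit exists iff graph is connected and all vertices have even degree
  - Eulerian path exists iff graph is connected and has 0 or 2 odd-degree vertices

Graph has 4 odd-degree vertices (need 0 or 2).
Neither Eulerian path nor Eulerian circuit exists.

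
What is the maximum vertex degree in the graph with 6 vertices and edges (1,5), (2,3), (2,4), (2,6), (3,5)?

Step 1: Count edges incident to each vertex:
  deg(1) = 1 (neighbors: 5)
  deg(2) = 3 (neighbors: 3, 4, 6)
  deg(3) = 2 (neighbors: 2, 5)
  deg(4) = 1 (neighbors: 2)
  deg(5) = 2 (neighbors: 1, 3)
  deg(6) = 1 (neighbors: 2)

Step 2: Find maximum:
  max(1, 3, 2, 1, 2, 1) = 3 (vertex 2)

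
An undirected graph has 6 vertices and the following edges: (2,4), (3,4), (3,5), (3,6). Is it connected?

Step 1: Build adjacency list from edges:
  1: (none)
  2: 4
  3: 4, 5, 6
  4: 2, 3
  5: 3
  6: 3

Step 2: Run BFS/DFS from vertex 1:
  Visited: {1}
  Reached 1 of 6 vertices

Step 3: Only 1 of 6 vertices reached. Graph is disconnected.
Connected components: {1}, {2, 3, 4, 5, 6}
Answer: No, the graph is not connected (2 components).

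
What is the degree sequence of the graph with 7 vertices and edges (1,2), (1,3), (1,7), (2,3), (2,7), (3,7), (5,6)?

Step 1: Count edges incident to each vertex:
  deg(1) = 3 (neighbors: 2, 3, 7)
  deg(2) = 3 (neighbors: 1, 3, 7)
  deg(3) = 3 (neighbors: 1, 2, 7)
  deg(4) = 0 (neighbors: none)
  deg(5) = 1 (neighbors: 6)
  deg(6) = 1 (neighbors: 5)
  deg(7) = 3 (neighbors: 1, 2, 3)

Step 2: Sort degrees in non-increasing order:
  Degrees: [3, 3, 3, 0, 1, 1, 3] -> sorted: [3, 3, 3, 3, 1, 1, 0]

Degree sequence: [3, 3, 3, 3, 1, 1, 0]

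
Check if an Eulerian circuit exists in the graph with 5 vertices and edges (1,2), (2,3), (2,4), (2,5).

Step 1: Find the degree of each vertex:
  deg(1) = 1
  deg(2) = 4
  deg(3) = 1
  deg(4) = 1
  deg(5) = 1

Step 2: Count vertices with odd degree:
  Odd-degree vertices: 1, 3, 4, 5 (4 total)

Step 3: Apply Euler's theorem:
  - Eulerian circuit exists iff graph is connected and all vertices have even degree
  - Eulerian path exists iff graph is connected and has 0 or 2 odd-degree vertices

Graph has 4 odd-degree vertices (need 0 or 2).
Neither Eulerian path nor Eulerian circuit exists.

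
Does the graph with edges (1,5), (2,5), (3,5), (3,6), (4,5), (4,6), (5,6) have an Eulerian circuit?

Step 1: Find the degree of each vertex:
  deg(1) = 1
  deg(2) = 1
  deg(3) = 2
  deg(4) = 2
  deg(5) = 5
  deg(6) = 3

Step 2: Count vertices with odd degree:
  Odd-degree vertices: 1, 2, 5, 6 (4 total)

Step 3: Apply Euler's theorem:
  - Eulerian circuit exists iff graph is connected and all vertices have even degree
  - Eulerian path exists iff graph is connected and has 0 or 2 odd-degree vertices

Graph has 4 odd-degree vertices (need 0 or 2).
Neither Eulerian path nor Eulerian circuit exists.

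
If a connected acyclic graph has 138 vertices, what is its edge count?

A tree on n vertices always has exactly n - 1 edges.
For n = 138: edges = 138 - 1 = 137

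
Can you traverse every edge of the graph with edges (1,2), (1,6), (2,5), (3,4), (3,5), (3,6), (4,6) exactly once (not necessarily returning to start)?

Step 1: Find the degree of each vertex:
  deg(1) = 2
  deg(2) = 2
  deg(3) = 3
  deg(4) = 2
  deg(5) = 2
  deg(6) = 3

Step 2: Count vertices with odd degree:
  Odd-degree vertices: 3, 6 (2 total)

Step 3: Apply Euler's theorem:
  - Eulerian circuit exists iff graph is connected and all vertices have even degree
  - Eulerian path exists iff graph is connected and has 0 or 2 odd-degree vertices

Graph is connected with exactly 2 odd-degree vertices (3, 6).
Eulerian path exists (starting and ending at the odd-degree vertices), but no Eulerian circuit.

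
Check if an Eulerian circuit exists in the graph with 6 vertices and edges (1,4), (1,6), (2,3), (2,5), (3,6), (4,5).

Step 1: Find the degree of each vertex:
  deg(1) = 2
  deg(2) = 2
  deg(3) = 2
  deg(4) = 2
  deg(5) = 2
  deg(6) = 2

Step 2: Count vertices with odd degree:
  All vertices have even degree (0 odd-degree vertices)

Step 3: Apply Euler's theorem:
  - Eulerian circuit exists iff graph is connected and all vertices have even degree
  - Eulerian path exists iff graph is connected and has 0 or 2 odd-degree vertices

Graph is connected with 0 odd-degree vertices.
Both Eulerian circuit and Eulerian path exist.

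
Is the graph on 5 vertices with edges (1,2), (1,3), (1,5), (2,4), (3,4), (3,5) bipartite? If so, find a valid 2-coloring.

Step 1: Attempt 2-coloring using BFS:
  Start at vertex 1, assign color 0
  Color vertex 2 with color 1 (neighbor of 1)
  Color vertex 3 with color 1 (neighbor of 1)
  Color vertex 5 with color 1 (neighbor of 1)
  Color vertex 4 with color 0 (neighbor of 2)

Step 2: Conflict found! Vertices 3 and 5 are adjacent but have the same color.
This means the graph contains an odd cycle.

The graph is NOT bipartite.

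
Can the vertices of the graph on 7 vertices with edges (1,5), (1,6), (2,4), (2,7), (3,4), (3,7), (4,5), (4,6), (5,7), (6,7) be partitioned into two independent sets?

Step 1: Attempt 2-coloring using BFS:
  Start at vertex 1, assign color 0
  Color vertex 5 with color 1 (neighbor of 1)
  Color vertex 6 with color 1 (neighbor of 1)
  Color vertex 4 with color 0 (neighbor of 5)
  Color vertex 7 with color 0 (neighbor of 5)
  Color vertex 2 with color 1 (neighbor of 4)
  Color vertex 3 with color 1 (neighbor of 4)

Step 2: 2-coloring succeeded. No conflicts found.
  Set A (color 0): {1, 4, 7}
  Set B (color 1): {2, 3, 5, 6}

The graph is bipartite with partition {1, 4, 7}, {2, 3, 5, 6}.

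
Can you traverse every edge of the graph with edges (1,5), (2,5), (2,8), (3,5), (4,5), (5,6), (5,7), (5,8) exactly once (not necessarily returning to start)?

Step 1: Find the degree of each vertex:
  deg(1) = 1
  deg(2) = 2
  deg(3) = 1
  deg(4) = 1
  deg(5) = 7
  deg(6) = 1
  deg(7) = 1
  deg(8) = 2

Step 2: Count vertices with odd degree:
  Odd-degree vertices: 1, 3, 4, 5, 6, 7 (6 total)

Step 3: Apply Euler's theorem:
  - Eulerian circuit exists iff graph is connected and all vertices have even degree
  - Eulerian path exists iff graph is connected and has 0 or 2 odd-degree vertices

Graph has 6 odd-degree vertices (need 0 or 2).
Neither Eulerian path nor Eulerian circuit exists.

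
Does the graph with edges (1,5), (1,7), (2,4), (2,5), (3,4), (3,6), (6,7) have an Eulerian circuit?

Step 1: Find the degree of each vertex:
  deg(1) = 2
  deg(2) = 2
  deg(3) = 2
  deg(4) = 2
  deg(5) = 2
  deg(6) = 2
  deg(7) = 2

Step 2: Count vertices with odd degree:
  All vertices have even degree (0 odd-degree vertices)

Step 3: Apply Euler's theorem:
  - Eulerian circuit exists iff graph is connected and all vertices have even degree
  - Eulerian path exists iff graph is connected and has 0 or 2 odd-degree vertices

Graph is connected with 0 odd-degree vertices.
Both Eulerian circuit and Eulerian path exist.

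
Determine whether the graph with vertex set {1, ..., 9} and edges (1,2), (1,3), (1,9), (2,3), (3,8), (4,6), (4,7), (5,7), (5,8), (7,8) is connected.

Step 1: Build adjacency list from edges:
  1: 2, 3, 9
  2: 1, 3
  3: 1, 2, 8
  4: 6, 7
  5: 7, 8
  6: 4
  7: 4, 5, 8
  8: 3, 5, 7
  9: 1

Step 2: Run BFS/DFS from vertex 1:
  Visited: {1, 2, 3, 9, 8, 5, 7, 4, 6}
  Reached 9 of 9 vertices

Step 3: All 9 vertices reached from vertex 1, so the graph is connected.
Answer: Yes, the graph is connected.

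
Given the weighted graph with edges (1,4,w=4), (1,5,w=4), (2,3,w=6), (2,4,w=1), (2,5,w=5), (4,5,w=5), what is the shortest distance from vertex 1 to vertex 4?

Step 1: Build adjacency list with weights:
  1: 4(w=4), 5(w=4)
  2: 3(w=6), 4(w=1), 5(w=5)
  3: 2(w=6)
  4: 1(w=4), 2(w=1), 5(w=5)
  5: 1(w=4), 2(w=5), 4(w=5)

Step 2: Apply Dijkstra's algorithm from vertex 1:
  Visit vertex 1 (distance=0)
    Update dist[4] = 4
    Update dist[5] = 4
  Visit vertex 4 (distance=4)
    Update dist[2] = 5

Step 3: Shortest path: 1 -> 4
Total weight: 4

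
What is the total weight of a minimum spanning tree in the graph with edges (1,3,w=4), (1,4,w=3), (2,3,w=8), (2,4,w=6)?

Apply Kruskal's algorithm (sort edges by weight, add if no cycle):

Sorted edges by weight:
  (1,4) w=3
  (1,3) w=4
  (2,4) w=6
  (2,3) w=8

Add edge (1,4) w=3 -- no cycle. Running total: 3
Add edge (1,3) w=4 -- no cycle. Running total: 7
Add edge (2,4) w=6 -- no cycle. Running total: 13

MST edges: (1,4,w=3), (1,3,w=4), (2,4,w=6)
Total MST weight: 3 + 4 + 6 = 13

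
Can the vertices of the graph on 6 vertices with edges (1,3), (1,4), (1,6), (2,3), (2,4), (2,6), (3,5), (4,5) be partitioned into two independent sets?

Step 1: Attempt 2-coloring using BFS:
  Start at vertex 1, assign color 0
  Color vertex 3 with color 1 (neighbor of 1)
  Color vertex 4 with color 1 (neighbor of 1)
  Color vertex 6 with color 1 (neighbor of 1)
  Color vertex 2 with color 0 (neighbor of 3)
  Color vertex 5 with color 0 (neighbor of 3)

Step 2: 2-coloring succeeded. No conflicts found.
  Set A (color 0): {1, 2, 5}
  Set B (color 1): {3, 4, 6}

The graph is bipartite with partition {1, 2, 5}, {3, 4, 6}.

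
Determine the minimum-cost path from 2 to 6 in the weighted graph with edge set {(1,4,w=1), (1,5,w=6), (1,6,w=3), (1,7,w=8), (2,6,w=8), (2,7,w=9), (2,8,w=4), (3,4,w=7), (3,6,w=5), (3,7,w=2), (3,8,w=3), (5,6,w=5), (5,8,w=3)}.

Step 1: Build adjacency list with weights:
  1: 4(w=1), 5(w=6), 6(w=3), 7(w=8)
  2: 6(w=8), 7(w=9), 8(w=4)
  3: 4(w=7), 6(w=5), 7(w=2), 8(w=3)
  4: 1(w=1), 3(w=7)
  5: 1(w=6), 6(w=5), 8(w=3)
  6: 1(w=3), 2(w=8), 3(w=5), 5(w=5)
  7: 1(w=8), 2(w=9), 3(w=2)
  8: 2(w=4), 3(w=3), 5(w=3)

Step 2: Apply Dijkstra's algorithm from vertex 2:
  Visit vertex 2 (distance=0)
    Update dist[6] = 8
    Update dist[7] = 9
    Update dist[8] = 4
  Visit vertex 8 (distance=4)
    Update dist[3] = 7
    Update dist[5] = 7
  Visit vertex 3 (distance=7)
    Update dist[4] = 14
  Visit vertex 5 (distance=7)
    Update dist[1] = 13
  Visit vertex 6 (distance=8)
    Update dist[1] = 11

Step 3: Shortest path: 2 -> 6
Total weight: 8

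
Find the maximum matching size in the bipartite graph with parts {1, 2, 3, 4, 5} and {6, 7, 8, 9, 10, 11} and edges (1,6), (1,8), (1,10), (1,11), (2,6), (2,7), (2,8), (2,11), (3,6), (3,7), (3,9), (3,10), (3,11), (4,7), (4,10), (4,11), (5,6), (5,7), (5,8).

Step 1: List the neighbors of each left vertex:
  1: 6, 8, 10, 11
  2: 6, 7, 8, 11
  3: 6, 7, 9, 10, 11
  4: 7, 10, 11
  5: 6, 7, 8

Step 2: Greedily match left vertices, then look for augmenting paths:
  Match 1 -- 6
  Match 2 -- 7
  Match 3 -- 9
  Match 4 -- 10
  Match 5 -- 8
  No augmenting path remains.

Step 3: Verify this is maximum:
  Matching size 5 = min(|L|, |R|) = min(5, 6), which is an upper bound, so this matching is maximum.

Maximum matching: {(1,6), (2,7), (3,9), (4,10), (5,8)}
Size: 5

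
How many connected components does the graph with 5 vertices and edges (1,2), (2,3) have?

Step 1: Build adjacency list from edges:
  1: 2
  2: 1, 3
  3: 2
  4: (none)
  5: (none)

Step 2: Run BFS/DFS from vertex 1:
  Visited: {1, 2, 3}
  Reached 3 of 5 vertices

Step 3: Only 3 of 5 vertices reached. Graph is disconnected.
Connected components: {1, 2, 3}, {4}, {5}
Number of connected components: 3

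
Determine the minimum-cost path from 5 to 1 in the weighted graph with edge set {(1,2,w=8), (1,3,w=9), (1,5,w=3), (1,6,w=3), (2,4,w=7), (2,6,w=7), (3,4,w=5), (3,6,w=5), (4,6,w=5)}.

Step 1: Build adjacency list with weights:
  1: 2(w=8), 3(w=9), 5(w=3), 6(w=3)
  2: 1(w=8), 4(w=7), 6(w=7)
  3: 1(w=9), 4(w=5), 6(w=5)
  4: 2(w=7), 3(w=5), 6(w=5)
  5: 1(w=3)
  6: 1(w=3), 2(w=7), 3(w=5), 4(w=5)

Step 2: Apply Dijkstra's algorithm from vertex 5:
  Visit vertex 5 (distance=0)
    Update dist[1] = 3
  Visit vertex 1 (distance=3)
    Update dist[2] = 11
    Update dist[3] = 12
    Update dist[6] = 6

Step 3: Shortest path: 5 -> 1
Total weight: 3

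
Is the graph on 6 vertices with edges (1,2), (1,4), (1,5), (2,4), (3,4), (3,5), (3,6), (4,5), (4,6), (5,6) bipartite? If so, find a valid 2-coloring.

Step 1: Attempt 2-coloring using BFS:
  Start at vertex 1, assign color 0
  Color vertex 2 with color 1 (neighbor of 1)
  Color vertex 4 with color 1 (neighbor of 1)
  Color vertex 5 with color 1 (neighbor of 1)

Step 2: Conflict found! Vertices 2 and 4 are adjacent but have the same color.
This means the graph contains an odd cycle.

The graph is NOT bipartite.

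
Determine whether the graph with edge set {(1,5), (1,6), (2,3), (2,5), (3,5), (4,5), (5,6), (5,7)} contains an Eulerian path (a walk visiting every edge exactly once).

Step 1: Find the degree of each vertex:
  deg(1) = 2
  deg(2) = 2
  deg(3) = 2
  deg(4) = 1
  deg(5) = 6
  deg(6) = 2
  deg(7) = 1

Step 2: Count vertices with odd degree:
  Odd-degree vertices: 4, 7 (2 total)

Step 3: Apply Euler's theorem:
  - Eulerian circuit exists iff graph is connected and all vertices have even degree
  - Eulerian path exists iff graph is connected and has 0 or 2 odd-degree vertices

Graph is connected with exactly 2 odd-degree vertices (4, 7).
Eulerian path exists (starting and ending at the odd-degree vertices), but no Eulerian circuit.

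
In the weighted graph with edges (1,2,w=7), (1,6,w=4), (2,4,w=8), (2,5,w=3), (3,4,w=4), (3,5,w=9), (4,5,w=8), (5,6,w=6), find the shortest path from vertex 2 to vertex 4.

Step 1: Build adjacency list with weights:
  1: 2(w=7), 6(w=4)
  2: 1(w=7), 4(w=8), 5(w=3)
  3: 4(w=4), 5(w=9)
  4: 2(w=8), 3(w=4), 5(w=8)
  5: 2(w=3), 3(w=9), 4(w=8), 6(w=6)
  6: 1(w=4), 5(w=6)

Step 2: Apply Dijkstra's algorithm from vertex 2:
  Visit vertex 2 (distance=0)
    Update dist[1] = 7
    Update dist[4] = 8
    Update dist[5] = 3
  Visit vertex 5 (distance=3)
    Update dist[3] = 12
    Update dist[6] = 9
  Visit vertex 1 (distance=7)
  Visit vertex 4 (distance=8)

Step 3: Shortest path: 2 -> 4
Total weight: 8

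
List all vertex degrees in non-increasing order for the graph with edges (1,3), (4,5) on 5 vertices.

Step 1: Count edges incident to each vertex:
  deg(1) = 1 (neighbors: 3)
  deg(2) = 0 (neighbors: none)
  deg(3) = 1 (neighbors: 1)
  deg(4) = 1 (neighbors: 5)
  deg(5) = 1 (neighbors: 4)

Step 2: Sort degrees in non-increasing order:
  Degrees: [1, 0, 1, 1, 1] -> sorted: [1, 1, 1, 1, 0]

Degree sequence: [1, 1, 1, 1, 0]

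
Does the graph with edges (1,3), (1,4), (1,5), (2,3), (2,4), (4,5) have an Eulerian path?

Step 1: Find the degree of each vertex:
  deg(1) = 3
  deg(2) = 2
  deg(3) = 2
  deg(4) = 3
  deg(5) = 2

Step 2: Count vertices with odd degree:
  Odd-degree vertices: 1, 4 (2 total)

Step 3: Apply Euler's theorem:
  - Eulerian circuit exists iff graph is connected and all vertices have even degree
  - Eulerian path exists iff graph is connected and has 0 or 2 odd-degree vertices

Graph is connected with exactly 2 odd-degree vertices (1, 4).
Eulerian path exists (starting and ending at the odd-degree vertices), but no Eulerian circuit.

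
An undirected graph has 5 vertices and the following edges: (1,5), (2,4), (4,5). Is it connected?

Step 1: Build adjacency list from edges:
  1: 5
  2: 4
  3: (none)
  4: 2, 5
  5: 1, 4

Step 2: Run BFS/DFS from vertex 1:
  Visited: {1, 5, 4, 2}
  Reached 4 of 5 vertices

Step 3: Only 4 of 5 vertices reached. Graph is disconnected.
Connected components: {1, 2, 4, 5}, {3}
Answer: No, the graph is not connected (2 components).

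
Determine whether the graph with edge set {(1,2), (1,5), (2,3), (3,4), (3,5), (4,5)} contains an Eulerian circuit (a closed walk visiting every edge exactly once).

Step 1: Find the degree of each vertex:
  deg(1) = 2
  deg(2) = 2
  deg(3) = 3
  deg(4) = 2
  deg(5) = 3

Step 2: Count vertices with odd degree:
  Odd-degree vertices: 3, 5 (2 total)

Step 3: Apply Euler's theorem:
  - Eulerian circuit exists iff graph is connected and all vertices have even degree
  - Eulerian path exists iff graph is connected and has 0 or 2 odd-degree vertices

Graph is connected with exactly 2 odd-degree vertices (3, 5).
Eulerian path exists (starting and ending at the odd-degree vertices), but no Eulerian circuit.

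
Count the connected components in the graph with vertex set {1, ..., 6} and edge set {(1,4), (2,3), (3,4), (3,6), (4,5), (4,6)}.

Step 1: Build adjacency list from edges:
  1: 4
  2: 3
  3: 2, 4, 6
  4: 1, 3, 5, 6
  5: 4
  6: 3, 4

Step 2: Run BFS/DFS from vertex 1:
  Visited: {1, 4, 3, 5, 6, 2}
  Reached 6 of 6 vertices

Step 3: All 6 vertices reached from vertex 1, so the graph is connected.
Number of connected components: 1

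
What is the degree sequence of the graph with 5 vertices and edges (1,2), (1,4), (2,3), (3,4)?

Step 1: Count edges incident to each vertex:
  deg(1) = 2 (neighbors: 2, 4)
  deg(2) = 2 (neighbors: 1, 3)
  deg(3) = 2 (neighbors: 2, 4)
  deg(4) = 2 (neighbors: 1, 3)
  deg(5) = 0 (neighbors: none)

Step 2: Sort degrees in non-increasing order:
  Degrees: [2, 2, 2, 2, 0] -> sorted: [2, 2, 2, 2, 0]

Degree sequence: [2, 2, 2, 2, 0]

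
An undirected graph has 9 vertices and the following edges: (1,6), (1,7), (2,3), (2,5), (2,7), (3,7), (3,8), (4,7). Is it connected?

Step 1: Build adjacency list from edges:
  1: 6, 7
  2: 3, 5, 7
  3: 2, 7, 8
  4: 7
  5: 2
  6: 1
  7: 1, 2, 3, 4
  8: 3
  9: (none)

Step 2: Run BFS/DFS from vertex 1:
  Visited: {1, 6, 7, 2, 3, 4, 5, 8}
  Reached 8 of 9 vertices

Step 3: Only 8 of 9 vertices reached. Graph is disconnected.
Connected components: {1, 2, 3, 4, 5, 6, 7, 8}, {9}
Answer: No, the graph is not connected (2 components).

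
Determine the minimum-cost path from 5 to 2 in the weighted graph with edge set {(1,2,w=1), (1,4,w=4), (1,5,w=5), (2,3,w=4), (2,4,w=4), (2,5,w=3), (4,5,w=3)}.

Step 1: Build adjacency list with weights:
  1: 2(w=1), 4(w=4), 5(w=5)
  2: 1(w=1), 3(w=4), 4(w=4), 5(w=3)
  3: 2(w=4)
  4: 1(w=4), 2(w=4), 5(w=3)
  5: 1(w=5), 2(w=3), 4(w=3)

Step 2: Apply Dijkstra's algorithm from vertex 5:
  Visit vertex 5 (distance=0)
    Update dist[1] = 5
    Update dist[2] = 3
    Update dist[4] = 3
  Visit vertex 2 (distance=3)
    Update dist[1] = 4
    Update dist[3] = 7

Step 3: Shortest path: 5 -> 2
Total weight: 3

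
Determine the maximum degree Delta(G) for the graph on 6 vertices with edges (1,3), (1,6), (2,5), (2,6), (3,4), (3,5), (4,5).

Step 1: Count edges incident to each vertex:
  deg(1) = 2 (neighbors: 3, 6)
  deg(2) = 2 (neighbors: 5, 6)
  deg(3) = 3 (neighbors: 1, 4, 5)
  deg(4) = 2 (neighbors: 3, 5)
  deg(5) = 3 (neighbors: 2, 3, 4)
  deg(6) = 2 (neighbors: 1, 2)

Step 2: Find maximum:
  max(2, 2, 3, 2, 3, 2) = 3 (vertex 3)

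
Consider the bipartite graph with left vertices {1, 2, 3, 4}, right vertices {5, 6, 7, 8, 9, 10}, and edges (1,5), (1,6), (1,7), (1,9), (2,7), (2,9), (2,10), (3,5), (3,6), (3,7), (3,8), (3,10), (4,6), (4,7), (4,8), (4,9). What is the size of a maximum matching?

Step 1: List the neighbors of each left vertex:
  1: 5, 6, 7, 9
  2: 7, 9, 10
  3: 5, 6, 7, 8, 10
  4: 6, 7, 8, 9

Step 2: Greedily match left vertices, then look for augmenting paths:
  Match 1 -- 5
  Match 2 -- 7
  Match 3 -- 6
  Match 4 -- 8
  No augmenting path remains.

Step 3: Verify this is maximum:
  Matching size 4 = min(|L|, |R|) = min(4, 6), which is an upper bound, so this matching is maximum.

Maximum matching: {(1,5), (2,7), (3,6), (4,8)}
Size: 4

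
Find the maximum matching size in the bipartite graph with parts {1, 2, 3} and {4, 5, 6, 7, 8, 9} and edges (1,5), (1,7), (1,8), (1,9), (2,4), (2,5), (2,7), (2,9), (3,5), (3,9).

Step 1: List the neighbors of each left vertex:
  1: 5, 7, 8, 9
  2: 4, 5, 7, 9
  3: 5, 9

Step 2: Greedily match left vertices, then look for augmenting paths:
  Match 1 -- 5
  Match 2 -- 4
  Match 3 -- 9
  No augmenting path remains.

Step 3: Verify this is maximum:
  Matching size 3 = min(|L|, |R|) = min(3, 6), which is an upper bound, so this matching is maximum.

Maximum matching: {(1,5), (2,4), (3,9)}
Size: 3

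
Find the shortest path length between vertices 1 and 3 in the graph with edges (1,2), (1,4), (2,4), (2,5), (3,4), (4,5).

Step 1: Build adjacency list:
  1: 2, 4
  2: 1, 4, 5
  3: 4
  4: 1, 2, 3, 5
  5: 2, 4

Step 2: BFS from vertex 1 to find shortest path to 3:
  vertex 2 reached at distance 1
  vertex 4 reached at distance 1
  vertex 5 reached at distance 2
  vertex 3 reached at distance 2

Step 3: Shortest path: 1 -> 4 -> 3
Path length: 2 edges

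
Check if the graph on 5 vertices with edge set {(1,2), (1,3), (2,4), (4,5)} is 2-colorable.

Step 1: Attempt 2-coloring using BFS:
  Start at vertex 1, assign color 0
  Color vertex 2 with color 1 (neighbor of 1)
  Color vertex 3 with color 1 (neighbor of 1)
  Color vertex 4 with color 0 (neighbor of 2)
  Color vertex 5 with color 1 (neighbor of 4)

Step 2: 2-coloring succeeded. No conflicts found.
  Set A (color 0): {1, 4}
  Set B (color 1): {2, 3, 5}

The graph is bipartite with partition {1, 4}, {2, 3, 5}.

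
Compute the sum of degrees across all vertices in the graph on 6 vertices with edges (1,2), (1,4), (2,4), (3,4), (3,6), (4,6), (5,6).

Step 1: Count edges incident to each vertex:
  deg(1) = 2 (neighbors: 2, 4)
  deg(2) = 2 (neighbors: 1, 4)
  deg(3) = 2 (neighbors: 4, 6)
  deg(4) = 4 (neighbors: 1, 2, 3, 6)
  deg(5) = 1 (neighbors: 6)
  deg(6) = 3 (neighbors: 3, 4, 5)

Step 2: Sum all degrees:
  2 + 2 + 2 + 4 + 1 + 3 = 14

Verification: sum of degrees = 2 * |E| = 2 * 7 = 14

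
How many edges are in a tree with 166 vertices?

A tree on n vertices always has exactly n - 1 edges.
For n = 166: edges = 166 - 1 = 165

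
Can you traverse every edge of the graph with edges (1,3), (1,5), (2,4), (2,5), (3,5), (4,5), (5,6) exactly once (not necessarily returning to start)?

Step 1: Find the degree of each vertex:
  deg(1) = 2
  deg(2) = 2
  deg(3) = 2
  deg(4) = 2
  deg(5) = 5
  deg(6) = 1

Step 2: Count vertices with odd degree:
  Odd-degree vertices: 5, 6 (2 total)

Step 3: Apply Euler's theorem:
  - Eulerian circuit exists iff graph is connected and all vertices have even degree
  - Eulerian path exists iff graph is connected and has 0 or 2 odd-degree vertices

Graph is connected with exactly 2 odd-degree vertices (5, 6).
Eulerian path exists (starting and ending at the odd-degree vertices), but no Eulerian circuit.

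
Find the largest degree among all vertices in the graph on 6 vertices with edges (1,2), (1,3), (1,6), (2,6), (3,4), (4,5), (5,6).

Step 1: Count edges incident to each vertex:
  deg(1) = 3 (neighbors: 2, 3, 6)
  deg(2) = 2 (neighbors: 1, 6)
  deg(3) = 2 (neighbors: 1, 4)
  deg(4) = 2 (neighbors: 3, 5)
  deg(5) = 2 (neighbors: 4, 6)
  deg(6) = 3 (neighbors: 1, 2, 5)

Step 2: Find maximum:
  max(3, 2, 2, 2, 2, 3) = 3 (vertex 1)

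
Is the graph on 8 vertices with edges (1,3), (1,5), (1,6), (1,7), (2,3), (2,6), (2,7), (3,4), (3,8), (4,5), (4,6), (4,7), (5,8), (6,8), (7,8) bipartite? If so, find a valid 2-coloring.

Step 1: Attempt 2-coloring using BFS:
  Start at vertex 1, assign color 0
  Color vertex 3 with color 1 (neighbor of 1)
  Color vertex 5 with color 1 (neighbor of 1)
  Color vertex 6 with color 1 (neighbor of 1)
  Color vertex 7 with color 1 (neighbor of 1)
  Color vertex 2 with color 0 (neighbor of 3)
  Color vertex 4 with color 0 (neighbor of 3)
  Color vertex 8 with color 0 (neighbor of 3)

Step 2: 2-coloring succeeded. No conflicts found.
  Set A (color 0): {1, 2, 4, 8}
  Set B (color 1): {3, 5, 6, 7}

The graph is bipartite with partition {1, 2, 4, 8}, {3, 5, 6, 7}.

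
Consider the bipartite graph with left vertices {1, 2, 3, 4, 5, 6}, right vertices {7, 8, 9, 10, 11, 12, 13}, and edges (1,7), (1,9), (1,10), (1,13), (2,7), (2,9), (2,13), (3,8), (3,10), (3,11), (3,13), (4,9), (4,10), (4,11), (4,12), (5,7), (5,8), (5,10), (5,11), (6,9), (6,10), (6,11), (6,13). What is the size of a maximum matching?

Step 1: List the neighbors of each left vertex:
  1: 7, 9, 10, 13
  2: 7, 9, 13
  3: 8, 10, 11, 13
  4: 9, 10, 11, 12
  5: 7, 8, 10, 11
  6: 9, 10, 11, 13

Step 2: Greedily match left vertices, then look for augmenting paths:
  Match 1 -- 7
  Match 2 -- 9
  Match 3 -- 8
  Match 4 -- 10
  Match 5 -- 11
  Match 6 -- 13
  No augmenting path remains.

Step 3: Verify this is maximum:
  Matching size 6 = min(|L|, |R|) = min(6, 7), which is an upper bound, so this matching is maximum.

Maximum matching: {(1,7), (2,9), (3,8), (4,10), (5,11), (6,13)}
Size: 6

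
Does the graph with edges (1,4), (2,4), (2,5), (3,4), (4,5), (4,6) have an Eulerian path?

Step 1: Find the degree of each vertex:
  deg(1) = 1
  deg(2) = 2
  deg(3) = 1
  deg(4) = 5
  deg(5) = 2
  deg(6) = 1

Step 2: Count vertices with odd degree:
  Odd-degree vertices: 1, 3, 4, 6 (4 total)

Step 3: Apply Euler's theorem:
  - Eulerian circuit exists iff graph is connected and all vertices have even degree
  - Eulerian path exists iff graph is connected and has 0 or 2 odd-degree vertices

Graph has 4 odd-degree vertices (need 0 or 2).
Neither Eulerian path nor Eulerian circuit exists.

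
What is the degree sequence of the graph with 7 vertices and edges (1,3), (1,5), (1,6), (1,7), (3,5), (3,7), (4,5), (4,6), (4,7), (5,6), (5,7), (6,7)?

Step 1: Count edges incident to each vertex:
  deg(1) = 4 (neighbors: 3, 5, 6, 7)
  deg(2) = 0 (neighbors: none)
  deg(3) = 3 (neighbors: 1, 5, 7)
  deg(4) = 3 (neighbors: 5, 6, 7)
  deg(5) = 5 (neighbors: 1, 3, 4, 6, 7)
  deg(6) = 4 (neighbors: 1, 4, 5, 7)
  deg(7) = 5 (neighbors: 1, 3, 4, 5, 6)

Step 2: Sort degrees in non-increasing order:
  Degrees: [4, 0, 3, 3, 5, 4, 5] -> sorted: [5, 5, 4, 4, 3, 3, 0]

Degree sequence: [5, 5, 4, 4, 3, 3, 0]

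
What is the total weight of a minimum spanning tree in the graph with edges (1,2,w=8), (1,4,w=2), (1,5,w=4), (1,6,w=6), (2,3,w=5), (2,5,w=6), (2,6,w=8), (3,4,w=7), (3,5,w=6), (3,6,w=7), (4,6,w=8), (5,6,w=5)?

Apply Kruskal's algorithm (sort edges by weight, add if no cycle):

Sorted edges by weight:
  (1,4) w=2
  (1,5) w=4
  (2,3) w=5
  (5,6) w=5
  (1,6) w=6
  (2,5) w=6
  (3,5) w=6
  (3,4) w=7
  (3,6) w=7
  (1,2) w=8
  (2,6) w=8
  (4,6) w=8

Add edge (1,4) w=2 -- no cycle. Running total: 2
Add edge (1,5) w=4 -- no cycle. Running total: 6
Add edge (2,3) w=5 -- no cycle. Running total: 11
Add edge (5,6) w=5 -- no cycle. Running total: 16
Skip edge (1,6) w=6 -- would create cycle
Add edge (2,5) w=6 -- no cycle. Running total: 22

MST edges: (1,4,w=2), (1,5,w=4), (2,3,w=5), (5,6,w=5), (2,5,w=6)
Total MST weight: 2 + 4 + 5 + 5 + 6 = 22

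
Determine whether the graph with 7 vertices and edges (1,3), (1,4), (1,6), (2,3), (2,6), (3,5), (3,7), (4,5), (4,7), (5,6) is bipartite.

Step 1: Attempt 2-coloring using BFS:
  Start at vertex 1, assign color 0
  Color vertex 3 with color 1 (neighbor of 1)
  Color vertex 4 with color 1 (neighbor of 1)
  Color vertex 6 with color 1 (neighbor of 1)
  Color vertex 2 with color 0 (neighbor of 3)
  Color vertex 5 with color 0 (neighbor of 3)
  Color vertex 7 with color 0 (neighbor of 3)

Step 2: 2-coloring succeeded. No conflicts found.
  Set A (color 0): {1, 2, 5, 7}
  Set B (color 1): {3, 4, 6}

The graph is bipartite with partition {1, 2, 5, 7}, {3, 4, 6}.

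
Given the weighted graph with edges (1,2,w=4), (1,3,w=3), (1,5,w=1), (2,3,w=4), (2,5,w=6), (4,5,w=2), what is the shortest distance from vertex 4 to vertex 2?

Step 1: Build adjacency list with weights:
  1: 2(w=4), 3(w=3), 5(w=1)
  2: 1(w=4), 3(w=4), 5(w=6)
  3: 1(w=3), 2(w=4)
  4: 5(w=2)
  5: 1(w=1), 2(w=6), 4(w=2)

Step 2: Apply Dijkstra's algorithm from vertex 4:
  Visit vertex 4 (distance=0)
    Update dist[5] = 2
  Visit vertex 5 (distance=2)
    Update dist[1] = 3
    Update dist[2] = 8
  Visit vertex 1 (distance=3)
    Update dist[2] = 7
    Update dist[3] = 6
  Visit vertex 3 (distance=6)
  Visit vertex 2 (distance=7)

Step 3: Shortest path: 4 -> 5 -> 1 -> 2
Total weight: 2 + 1 + 4 = 7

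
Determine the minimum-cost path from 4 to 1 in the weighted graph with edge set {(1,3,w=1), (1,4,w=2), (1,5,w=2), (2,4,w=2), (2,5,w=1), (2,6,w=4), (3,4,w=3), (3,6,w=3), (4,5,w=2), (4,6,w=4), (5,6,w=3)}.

Step 1: Build adjacency list with weights:
  1: 3(w=1), 4(w=2), 5(w=2)
  2: 4(w=2), 5(w=1), 6(w=4)
  3: 1(w=1), 4(w=3), 6(w=3)
  4: 1(w=2), 2(w=2), 3(w=3), 5(w=2), 6(w=4)
  5: 1(w=2), 2(w=1), 4(w=2), 6(w=3)
  6: 2(w=4), 3(w=3), 4(w=4), 5(w=3)

Step 2: Apply Dijkstra's algorithm from vertex 4:
  Visit vertex 4 (distance=0)
    Update dist[1] = 2
    Update dist[2] = 2
    Update dist[3] = 3
    Update dist[5] = 2
    Update dist[6] = 4
  Visit vertex 1 (distance=2)

Step 3: Shortest path: 4 -> 1
Total weight: 2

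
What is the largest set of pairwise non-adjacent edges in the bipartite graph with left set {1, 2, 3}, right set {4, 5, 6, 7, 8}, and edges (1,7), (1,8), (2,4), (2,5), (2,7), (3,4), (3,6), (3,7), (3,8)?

Step 1: List the neighbors of each left vertex:
  1: 7, 8
  2: 4, 5, 7
  3: 4, 6, 7, 8

Step 2: Greedily match left vertices, then look for augmenting paths:
  Match 1 -- 7
  Match 2 -- 4
  Match 3 -- 6
  No augmenting path remains.

Step 3: Verify this is maximum:
  Matching size 3 = min(|L|, |R|) = min(3, 5), which is an upper bound, so this matching is maximum.

Maximum matching: {(1,7), (2,4), (3,6)}
Size: 3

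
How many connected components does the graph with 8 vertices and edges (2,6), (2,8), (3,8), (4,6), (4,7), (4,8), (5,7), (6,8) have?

Step 1: Build adjacency list from edges:
  1: (none)
  2: 6, 8
  3: 8
  4: 6, 7, 8
  5: 7
  6: 2, 4, 8
  7: 4, 5
  8: 2, 3, 4, 6

Step 2: Run BFS/DFS from vertex 1:
  Visited: {1}
  Reached 1 of 8 vertices

Step 3: Only 1 of 8 vertices reached. Graph is disconnected.
Connected components: {1}, {2, 3, 4, 5, 6, 7, 8}
Number of connected components: 2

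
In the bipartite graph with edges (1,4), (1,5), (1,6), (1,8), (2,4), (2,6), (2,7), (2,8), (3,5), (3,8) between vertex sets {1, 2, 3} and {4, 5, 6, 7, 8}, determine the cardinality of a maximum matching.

Step 1: List the neighbors of each left vertex:
  1: 4, 5, 6, 8
  2: 4, 6, 7, 8
  3: 5, 8

Step 2: Greedily match left vertices, then look for augmenting paths:
  Match 1 -- 4
  Match 2 -- 6
  Match 3 -- 5
  No augmenting path remains.

Step 3: Verify this is maximum:
  Matching size 3 = min(|L|, |R|) = min(3, 5), which is an upper bound, so this matching is maximum.

Maximum matching: {(1,4), (2,6), (3,5)}
Size: 3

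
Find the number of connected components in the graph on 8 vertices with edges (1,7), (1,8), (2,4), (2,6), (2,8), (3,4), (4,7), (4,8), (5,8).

Step 1: Build adjacency list from edges:
  1: 7, 8
  2: 4, 6, 8
  3: 4
  4: 2, 3, 7, 8
  5: 8
  6: 2
  7: 1, 4
  8: 1, 2, 4, 5

Step 2: Run BFS/DFS from vertex 1:
  Visited: {1, 7, 8, 4, 2, 5, 3, 6}
  Reached 8 of 8 vertices

Step 3: All 8 vertices reached from vertex 1, so the graph is connected.
Number of connected components: 1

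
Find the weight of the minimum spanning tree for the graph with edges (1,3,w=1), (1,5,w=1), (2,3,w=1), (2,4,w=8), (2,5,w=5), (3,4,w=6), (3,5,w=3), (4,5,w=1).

Apply Kruskal's algorithm (sort edges by weight, add if no cycle):

Sorted edges by weight:
  (1,5) w=1
  (1,3) w=1
  (2,3) w=1
  (4,5) w=1
  (3,5) w=3
  (2,5) w=5
  (3,4) w=6
  (2,4) w=8

Add edge (1,5) w=1 -- no cycle. Running total: 1
Add edge (1,3) w=1 -- no cycle. Running total: 2
Add edge (2,3) w=1 -- no cycle. Running total: 3
Add edge (4,5) w=1 -- no cycle. Running total: 4

MST edges: (1,5,w=1), (1,3,w=1), (2,3,w=1), (4,5,w=1)
Total MST weight: 1 + 1 + 1 + 1 = 4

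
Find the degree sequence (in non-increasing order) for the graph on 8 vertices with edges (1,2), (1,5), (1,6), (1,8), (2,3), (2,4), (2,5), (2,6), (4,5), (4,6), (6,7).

Step 1: Count edges incident to each vertex:
  deg(1) = 4 (neighbors: 2, 5, 6, 8)
  deg(2) = 5 (neighbors: 1, 3, 4, 5, 6)
  deg(3) = 1 (neighbors: 2)
  deg(4) = 3 (neighbors: 2, 5, 6)
  deg(5) = 3 (neighbors: 1, 2, 4)
  deg(6) = 4 (neighbors: 1, 2, 4, 7)
  deg(7) = 1 (neighbors: 6)
  deg(8) = 1 (neighbors: 1)

Step 2: Sort degrees in non-increasing order:
  Degrees: [4, 5, 1, 3, 3, 4, 1, 1] -> sorted: [5, 4, 4, 3, 3, 1, 1, 1]

Degree sequence: [5, 4, 4, 3, 3, 1, 1, 1]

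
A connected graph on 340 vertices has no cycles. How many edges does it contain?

A tree on n vertices always has exactly n - 1 edges.
For n = 340: edges = 340 - 1 = 339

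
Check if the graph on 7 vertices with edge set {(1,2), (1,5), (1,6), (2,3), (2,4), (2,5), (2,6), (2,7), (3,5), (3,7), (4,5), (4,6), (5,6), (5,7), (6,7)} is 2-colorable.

Step 1: Attempt 2-coloring using BFS:
  Start at vertex 1, assign color 0
  Color vertex 2 with color 1 (neighbor of 1)
  Color vertex 5 with color 1 (neighbor of 1)
  Color vertex 6 with color 1 (neighbor of 1)
  Color vertex 3 with color 0 (neighbor of 2)
  Color vertex 4 with color 0 (neighbor of 2)

Step 2: Conflict found! Vertices 2 and 5 are adjacent but have the same color.
This means the graph contains an odd cycle.

The graph is NOT bipartite.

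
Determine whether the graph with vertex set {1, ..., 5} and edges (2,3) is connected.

Step 1: Build adjacency list from edges:
  1: (none)
  2: 3
  3: 2
  4: (none)
  5: (none)

Step 2: Run BFS/DFS from vertex 1:
  Visited: {1}
  Reached 1 of 5 vertices

Step 3: Only 1 of 5 vertices reached. Graph is disconnected.
Connected components: {1}, {2, 3}, {4}, {5}
Answer: No, the graph is not connected (4 components).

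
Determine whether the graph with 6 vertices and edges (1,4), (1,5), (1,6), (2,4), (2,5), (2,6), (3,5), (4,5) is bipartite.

Step 1: Attempt 2-coloring using BFS:
  Start at vertex 1, assign color 0
  Color vertex 4 with color 1 (neighbor of 1)
  Color vertex 5 with color 1 (neighbor of 1)
  Color vertex 6 with color 1 (neighbor of 1)
  Color vertex 2 with color 0 (neighbor of 4)

Step 2: Conflict found! Vertices 4 and 5 are adjacent but have the same color.
This means the graph contains an odd cycle.

The graph is NOT bipartite.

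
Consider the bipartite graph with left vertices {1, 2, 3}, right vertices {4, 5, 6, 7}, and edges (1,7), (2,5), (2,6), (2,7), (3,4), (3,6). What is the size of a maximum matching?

Step 1: List the neighbors of each left vertex:
  1: 7
  2: 5, 6, 7
  3: 4, 6

Step 2: Greedily match left vertices, then look for augmenting paths:
  Match 1 -- 7
  Match 2 -- 5
  Match 3 -- 4
  No augmenting path remains.

Step 3: Verify this is maximum:
  Matching size 3 = min(|L|, |R|) = min(3, 4), which is an upper bound, so this matching is maximum.

Maximum matching: {(1,7), (2,5), (3,4)}
Size: 3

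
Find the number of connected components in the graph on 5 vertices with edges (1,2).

Step 1: Build adjacency list from edges:
  1: 2
  2: 1
  3: (none)
  4: (none)
  5: (none)

Step 2: Run BFS/DFS from vertex 1:
  Visited: {1, 2}
  Reached 2 of 5 vertices

Step 3: Only 2 of 5 vertices reached. Graph is disconnected.
Connected components: {1, 2}, {3}, {4}, {5}
Number of connected components: 4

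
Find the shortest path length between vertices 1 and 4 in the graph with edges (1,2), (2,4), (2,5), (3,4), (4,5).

Step 1: Build adjacency list:
  1: 2
  2: 1, 4, 5
  3: 4
  4: 2, 3, 5
  5: 2, 4

Step 2: BFS from vertex 1 to find shortest path to 4:
  vertex 2 reached at distance 1
  vertex 4 reached at distance 2

Step 3: Shortest path: 1 -> 2 -> 4
Path length: 2 edges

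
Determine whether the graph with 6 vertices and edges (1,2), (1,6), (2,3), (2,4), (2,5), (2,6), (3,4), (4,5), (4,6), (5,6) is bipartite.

Step 1: Attempt 2-coloring using BFS:
  Start at vertex 1, assign color 0
  Color vertex 2 with color 1 (neighbor of 1)
  Color vertex 6 with color 1 (neighbor of 1)
  Color vertex 3 with color 0 (neighbor of 2)
  Color vertex 4 with color 0 (neighbor of 2)
  Color vertex 5 with color 0 (neighbor of 2)

Step 2: Conflict found! Vertices 2 and 6 are adjacent but have the same color.
This means the graph contains an odd cycle.

The graph is NOT bipartite.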